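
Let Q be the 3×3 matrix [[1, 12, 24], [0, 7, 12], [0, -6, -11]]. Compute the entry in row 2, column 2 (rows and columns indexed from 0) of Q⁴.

1249

Characteristic polynomial: μ^3 + 3μ^2 - 9μ + 5 = (μ - 1)^2(μ + 5), so the eigenvalues are -5, 1, 1.
μ=-5: eigenvector (-2, -1, 1).
μ=1: eigenvector (1, 0, 0).
μ=1: eigenvector (-2, -2, 1).
P = [[-2, 1, -2], [-1, 0, -2], [1, 0, 1]], D = diag(-5, 1, 1), P⁻¹ = [[0, 1, 2], [1, 0, 2], [0, -1, -1]].
Q⁴ = P·diag(625, 1, 1)·P⁻¹ = [[1, -1248, -2496], [0, -623, -1248], [0, 624, 1249]].
The requested entry is 1249.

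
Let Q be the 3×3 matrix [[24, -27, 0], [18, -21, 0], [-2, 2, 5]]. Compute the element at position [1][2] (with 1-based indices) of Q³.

-729

Characteristic polynomial: r^3 - 8r^2 - 3r + 90 = (r - 6)(r - 5)(r + 3), so the eigenvalues are -3, 5, 6.
r=6: eigenvector (3, 2, -2).
r=5: eigenvector (0, 0, 1).
r=-3: eigenvector (1, 1, 0).
P = [[3, 0, 1], [2, 0, 1], [-2, 1, 0]], D = diag(6, 5, -3), P⁻¹ = [[1, -1, 0], [2, -2, 1], [-2, 3, 0]].
Q³ = P·diag(216, 125, -27)·P⁻¹ = [[702, -729, 0], [486, -513, 0], [-182, 182, 125]].
The requested entry is -729.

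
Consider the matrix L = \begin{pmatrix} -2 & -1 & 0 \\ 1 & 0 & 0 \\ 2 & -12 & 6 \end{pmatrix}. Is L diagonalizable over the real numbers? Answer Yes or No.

No

Characteristic polynomial: p(r) = r^3 - 4r^2 - 11r - 6 = (r - 6)(r + 1)^2.
r = -1 has algebraic multiplicity 2; rank(L + 1I) = 2, so geometric multiplicity = 1.
Geometric multiplicity < algebraic multiplicity, so L is not diagonalizable.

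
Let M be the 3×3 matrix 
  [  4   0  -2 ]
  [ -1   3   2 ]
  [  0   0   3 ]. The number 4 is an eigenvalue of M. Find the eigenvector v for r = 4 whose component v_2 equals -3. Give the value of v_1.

M − 4I = [[0, 0, -2], [-1, -1, 2], [0, 0, -1]].
Solving (M − 4I)v = 0 gives the eigenspace spanned by (3, -3, 0).
With v_2 = -3, v = (3, -3, 0), so v_1 = 3.

3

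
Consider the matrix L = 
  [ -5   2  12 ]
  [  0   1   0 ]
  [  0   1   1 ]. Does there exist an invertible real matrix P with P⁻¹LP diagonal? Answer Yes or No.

No

Characteristic polynomial: p(λ) = λ^3 + 3λ^2 - 9λ + 5 = (λ - 1)^2(λ + 5).
λ = 1 has algebraic multiplicity 2; rank(L − 1I) = 2, so geometric multiplicity = 1.
Geometric multiplicity < algebraic multiplicity, so L is not diagonalizable.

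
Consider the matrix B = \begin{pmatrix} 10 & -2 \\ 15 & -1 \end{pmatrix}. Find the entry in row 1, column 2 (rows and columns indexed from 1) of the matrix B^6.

-23058

Characteristic polynomial: r^2 - 9r + 20 = (r - 5)(r - 4), so the eigenvalues are 4, 5.
r=5: eigenvector (-2, -5).
r=4: eigenvector (1, 3).
P = [[-2, 1], [-5, 3]], D = diag(5, 4), P⁻¹ = [[-3, 1], [-5, 2]].
B⁶ = P·diag(15625, 4096)·P⁻¹ = [[73270, -23058], [172935, -53549]].
The requested entry is -23058.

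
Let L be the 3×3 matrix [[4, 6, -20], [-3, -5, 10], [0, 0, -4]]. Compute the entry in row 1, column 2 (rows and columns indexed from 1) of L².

-6

Characteristic polynomial: λ^3 + 5λ^2 + 2λ - 8 = (λ - 1)(λ + 2)(λ + 4), so the eigenvalues are -4, -2, 1.
λ=-2: eigenvector (-1, 1, 0).
λ=1: eigenvector (2, -1, 0).
λ=-4: eigenvector (4, -2, 1).
P = [[-1, 2, 4], [1, -1, -2], [0, 0, 1]], D = diag(-2, 1, -4), P⁻¹ = [[1, 2, 0], [1, 1, -2], [0, 0, 1]].
L² = P·diag(4, 1, 16)·P⁻¹ = [[-2, -6, 60], [3, 7, -30], [0, 0, 16]].
The requested entry is -6.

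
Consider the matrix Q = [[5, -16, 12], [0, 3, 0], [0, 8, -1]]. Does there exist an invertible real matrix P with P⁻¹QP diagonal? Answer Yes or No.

Yes

Characteristic polynomial: p(s) = s^3 - 7s^2 + 7s + 15 = (s - 5)(s - 3)(s + 1).
All 3 eigenvalues are distinct, so Q is diagonalizable.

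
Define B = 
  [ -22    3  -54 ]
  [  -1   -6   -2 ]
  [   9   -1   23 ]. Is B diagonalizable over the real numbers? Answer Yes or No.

No

Characteristic polynomial: p(μ) = μ^3 + 5μ^2 - 25μ - 125 = (μ - 5)(μ + 5)^2.
μ = -5 has algebraic multiplicity 2; rank(B + 5I) = 2, so geometric multiplicity = 1.
Geometric multiplicity < algebraic multiplicity, so B is not diagonalizable.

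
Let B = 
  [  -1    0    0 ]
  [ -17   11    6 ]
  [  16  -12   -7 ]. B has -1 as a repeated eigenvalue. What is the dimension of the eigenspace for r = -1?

1

B + 1I = [[0, 0, 0], [-17, 12, 6], [16, -12, -6]].
This matrix has rank 2, so its null space has dimension 3 − 2 = 1.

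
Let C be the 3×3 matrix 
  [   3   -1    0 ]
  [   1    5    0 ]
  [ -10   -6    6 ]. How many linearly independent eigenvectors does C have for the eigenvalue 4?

C − 4I = [[-1, -1, 0], [1, 1, 0], [-10, -6, 2]].
This matrix has rank 2, so its null space has dimension 3 − 2 = 1.

1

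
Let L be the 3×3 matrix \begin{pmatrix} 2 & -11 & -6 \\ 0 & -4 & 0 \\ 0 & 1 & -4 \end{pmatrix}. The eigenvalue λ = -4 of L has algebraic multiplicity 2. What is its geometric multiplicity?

1

L + 4I = [[6, -11, -6], [0, 0, 0], [0, 1, 0]].
This matrix has rank 2, so its null space has dimension 3 − 2 = 1.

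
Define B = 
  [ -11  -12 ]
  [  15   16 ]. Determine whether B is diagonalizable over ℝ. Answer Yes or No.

Characteristic polynomial: p(r) = r^2 - 5r + 4 = (r - 4)(r - 1).
All 2 eigenvalues are distinct, so B is diagonalizable.

Yes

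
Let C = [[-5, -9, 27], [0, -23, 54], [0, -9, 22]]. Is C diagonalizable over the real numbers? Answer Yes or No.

Characteristic polynomial: p(μ) = μ^3 + 6μ^2 - 15μ - 100 = (μ - 4)(μ + 5)^2.
μ = -5 has algebraic multiplicity 2; rank(C + 5I) = 1, so geometric multiplicity = 2.
Every eigenvalue has geometric = algebraic multiplicity, so C is diagonalizable.

Yes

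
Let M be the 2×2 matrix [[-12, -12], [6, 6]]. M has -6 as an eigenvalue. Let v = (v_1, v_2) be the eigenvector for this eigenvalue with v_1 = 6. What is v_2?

M + 6I = [[-6, -12], [6, 12]].
Solving (M + 6I)v = 0 gives the eigenspace spanned by (6, -3).
With v_1 = 6, v = (6, -3), so v_2 = -3.

-3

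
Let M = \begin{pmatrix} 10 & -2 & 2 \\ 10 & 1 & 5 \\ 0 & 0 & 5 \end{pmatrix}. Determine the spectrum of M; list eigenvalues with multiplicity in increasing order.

Characteristic polynomial: p(s) = s^3 - 16s^2 + 85s - 150 = (s - 6)(s - 5)^2.
Roots (with multiplicity): 5, 5, 6.

5, 5, 6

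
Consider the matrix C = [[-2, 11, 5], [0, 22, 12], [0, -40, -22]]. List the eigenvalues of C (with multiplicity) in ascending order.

-2, -2, 2

Characteristic polynomial: p(μ) = μ^3 + 2μ^2 - 4μ - 8 = (μ - 2)(μ + 2)^2.
Roots (with multiplicity): -2, -2, 2.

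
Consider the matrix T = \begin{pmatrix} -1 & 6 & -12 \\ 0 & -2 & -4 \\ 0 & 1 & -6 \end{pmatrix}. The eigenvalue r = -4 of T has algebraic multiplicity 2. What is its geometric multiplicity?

T + 4I = [[3, 6, -12], [0, 2, -4], [0, 1, -2]].
This matrix has rank 2, so its null space has dimension 3 − 2 = 1.

1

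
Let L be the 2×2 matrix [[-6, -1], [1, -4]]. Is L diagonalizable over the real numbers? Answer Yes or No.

No

Characteristic polynomial: p(s) = s^2 + 10s + 25 = (s + 5)^2.
s = -5 has algebraic multiplicity 2; rank(L + 5I) = 1, so geometric multiplicity = 1.
Geometric multiplicity < algebraic multiplicity, so L is not diagonalizable.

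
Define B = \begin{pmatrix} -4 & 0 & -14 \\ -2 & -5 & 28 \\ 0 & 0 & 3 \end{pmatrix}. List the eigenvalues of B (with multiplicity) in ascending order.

-5, -4, 3

Characteristic polynomial: p(s) = s^3 + 6s^2 - 7s - 60 = (s - 3)(s + 4)(s + 5).
Roots (with multiplicity): -5, -4, 3.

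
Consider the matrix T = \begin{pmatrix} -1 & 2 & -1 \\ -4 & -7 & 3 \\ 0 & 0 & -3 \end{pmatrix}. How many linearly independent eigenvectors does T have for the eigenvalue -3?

T + 3I = [[2, 2, -1], [-4, -4, 3], [0, 0, 0]].
This matrix has rank 2, so its null space has dimension 3 − 2 = 1.

1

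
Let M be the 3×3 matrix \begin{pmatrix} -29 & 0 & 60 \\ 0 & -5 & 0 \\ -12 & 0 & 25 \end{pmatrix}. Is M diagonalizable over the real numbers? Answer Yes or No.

Yes

Characteristic polynomial: p(λ) = λ^3 + 9λ^2 + 15λ - 25 = (λ - 1)(λ + 5)^2.
λ = -5 has algebraic multiplicity 2; rank(M + 5I) = 1, so geometric multiplicity = 2.
Every eigenvalue has geometric = algebraic multiplicity, so M is diagonalizable.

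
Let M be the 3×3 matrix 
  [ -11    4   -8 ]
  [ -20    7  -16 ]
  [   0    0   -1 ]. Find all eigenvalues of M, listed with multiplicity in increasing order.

Characteristic polynomial: p(λ) = λ^3 + 5λ^2 + 7λ + 3 = (λ + 1)^2(λ + 3).
Roots (with multiplicity): -3, -1, -1.

-3, -1, -1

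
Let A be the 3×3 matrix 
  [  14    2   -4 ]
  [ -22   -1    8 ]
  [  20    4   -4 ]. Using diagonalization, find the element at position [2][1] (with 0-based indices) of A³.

Characteristic polynomial: s^3 - 9s^2 + 26s - 24 = (s - 4)(s - 3)(s - 2), so the eigenvalues are 2, 3, 4.
s=2: eigenvector (1, -2, 2).
s=3: eigenvector (2, -3, 4).
s=4: eigenvector (-2, 4, -3).
P = [[1, 2, -2], [-2, -3, 4], [2, 4, -3]], D = diag(2, 3, 4), P⁻¹ = [[-7, -2, 2], [2, 1, 0], [-2, 0, 1]].
A³ = P·diag(8, 27, 64)·P⁻¹ = [[308, 38, -112], [-562, -49, 224], [488, 76, -160]].
The requested entry is 76.

76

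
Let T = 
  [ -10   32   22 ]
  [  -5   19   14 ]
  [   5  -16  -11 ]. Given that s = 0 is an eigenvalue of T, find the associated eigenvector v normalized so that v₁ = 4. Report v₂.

4

T = [[-10, 32, 22], [-5, 19, 14], [5, -16, -11]].
Solving (T)v = 0 gives the eigenspace spanned by (4, 4, -4).
With v₁ = 4, v = (4, 4, -4), so v₂ = 4.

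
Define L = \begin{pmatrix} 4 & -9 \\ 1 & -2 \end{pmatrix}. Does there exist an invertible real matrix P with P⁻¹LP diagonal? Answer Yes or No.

Characteristic polynomial: p(s) = s^2 - 2s + 1 = (s - 1)^2.
s = 1 has algebraic multiplicity 2; rank(L − 1I) = 1, so geometric multiplicity = 1.
Geometric multiplicity < algebraic multiplicity, so L is not diagonalizable.

No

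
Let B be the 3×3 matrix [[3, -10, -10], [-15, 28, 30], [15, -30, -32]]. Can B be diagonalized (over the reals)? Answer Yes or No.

Yes

Characteristic polynomial: p(s) = s^3 + s^2 - 8s - 12 = (s - 3)(s + 2)^2.
s = -2 has algebraic multiplicity 2; rank(B + 2I) = 1, so geometric multiplicity = 2.
Every eigenvalue has geometric = algebraic multiplicity, so B is diagonalizable.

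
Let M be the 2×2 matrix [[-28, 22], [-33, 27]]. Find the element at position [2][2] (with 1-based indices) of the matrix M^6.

-46437

Characteristic polynomial: μ^2 + μ - 30 = (μ - 5)(μ + 6), so the eigenvalues are -6, 5.
μ=-6: eigenvector (1, 1).
μ=5: eigenvector (-2, -3).
P = [[1, -2], [1, -3]], D = diag(-6, 5), P⁻¹ = [[3, -2], [1, -1]].
M⁶ = P·diag(46656, 15625)·P⁻¹ = [[108718, -62062], [93093, -46437]].
The requested entry is -46437.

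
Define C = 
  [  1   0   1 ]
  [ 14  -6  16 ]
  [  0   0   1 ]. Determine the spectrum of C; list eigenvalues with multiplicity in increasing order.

Characteristic polynomial: p(r) = r^3 + 4r^2 - 11r + 6 = (r - 1)^2(r + 6).
Roots (with multiplicity): -6, 1, 1.

-6, 1, 1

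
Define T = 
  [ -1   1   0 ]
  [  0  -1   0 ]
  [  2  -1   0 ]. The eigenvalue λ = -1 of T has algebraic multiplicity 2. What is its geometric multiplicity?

1

T + 1I = [[0, 1, 0], [0, 0, 0], [2, -1, 1]].
This matrix has rank 2, so its null space has dimension 3 − 2 = 1.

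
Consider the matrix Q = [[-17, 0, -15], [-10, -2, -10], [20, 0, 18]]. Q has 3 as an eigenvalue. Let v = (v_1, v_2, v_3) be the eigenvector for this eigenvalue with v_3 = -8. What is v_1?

Q − 3I = [[-20, 0, -15], [-10, -5, -10], [20, 0, 15]].
Solving (Q − 3I)v = 0 gives the eigenspace spanned by (6, 4, -8).
With v_3 = -8, v = (6, 4, -8), so v_1 = 6.

6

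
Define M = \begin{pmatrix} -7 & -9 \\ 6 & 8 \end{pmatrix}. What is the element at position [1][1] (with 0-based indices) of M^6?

Characteristic polynomial: μ^2 - μ - 2 = (μ - 2)(μ + 1), so the eigenvalues are -1, 2.
μ=2: eigenvector (1, -1).
μ=-1: eigenvector (3, -2).
P = [[1, 3], [-1, -2]], D = diag(2, -1), P⁻¹ = [[-2, -3], [1, 1]].
M⁶ = P·diag(64, 1)·P⁻¹ = [[-125, -189], [126, 190]].
The requested entry is 190.

190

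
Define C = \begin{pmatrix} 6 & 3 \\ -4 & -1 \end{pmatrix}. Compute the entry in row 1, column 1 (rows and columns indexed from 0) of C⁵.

-601

Characteristic polynomial: λ^2 - 5λ + 6 = (λ - 3)(λ - 2), so the eigenvalues are 2, 3.
λ=3: eigenvector (1, -1).
λ=2: eigenvector (-3, 4).
P = [[1, -3], [-1, 4]], D = diag(3, 2), P⁻¹ = [[4, 3], [1, 1]].
C⁵ = P·diag(243, 32)·P⁻¹ = [[876, 633], [-844, -601]].
The requested entry is -601.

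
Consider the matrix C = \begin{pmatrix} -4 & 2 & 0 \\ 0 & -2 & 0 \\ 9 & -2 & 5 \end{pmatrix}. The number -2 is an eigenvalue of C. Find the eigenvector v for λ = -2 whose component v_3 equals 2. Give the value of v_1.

-2

C + 2I = [[-2, 2, 0], [0, 0, 0], [9, -2, 7]].
Solving (C + 2I)v = 0 gives the eigenspace spanned by (-2, -2, 2).
With v_3 = 2, v = (-2, -2, 2), so v_1 = -2.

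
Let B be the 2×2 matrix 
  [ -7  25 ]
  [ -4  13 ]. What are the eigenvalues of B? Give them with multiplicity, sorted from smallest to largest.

Characteristic polynomial: p(r) = r^2 - 6r + 9 = (r - 3)^2.
Roots (with multiplicity): 3, 3.

3, 3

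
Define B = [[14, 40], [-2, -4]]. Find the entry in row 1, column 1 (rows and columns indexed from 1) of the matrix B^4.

Characteristic polynomial: μ^2 - 10μ + 24 = (μ - 6)(μ - 4), so the eigenvalues are 4, 6.
μ=4: eigenvector (-4, 1).
μ=6: eigenvector (-5, 1).
P = [[-4, -5], [1, 1]], D = diag(4, 6), P⁻¹ = [[1, 5], [-1, -4]].
B⁴ = P·diag(256, 1296)·P⁻¹ = [[5456, 20800], [-1040, -3904]].
The requested entry is 5456.

5456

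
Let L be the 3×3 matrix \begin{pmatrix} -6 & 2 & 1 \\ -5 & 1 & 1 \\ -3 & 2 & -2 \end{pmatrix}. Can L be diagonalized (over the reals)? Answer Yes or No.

Characteristic polynomial: p(t) = t^3 + 7t^2 + 15t + 9 = (t + 1)(t + 3)^2.
t = -3 has algebraic multiplicity 2; rank(L + 3I) = 2, so geometric multiplicity = 1.
Geometric multiplicity < algebraic multiplicity, so L is not diagonalizable.

No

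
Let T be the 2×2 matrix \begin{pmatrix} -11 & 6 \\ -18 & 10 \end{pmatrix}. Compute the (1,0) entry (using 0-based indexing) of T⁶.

378

Characteristic polynomial: μ^2 + μ - 2 = (μ - 1)(μ + 2), so the eigenvalues are -2, 1.
μ=1: eigenvector (-1, -2).
μ=-2: eigenvector (-2, -3).
P = [[-1, -2], [-2, -3]], D = diag(1, -2), P⁻¹ = [[3, -2], [-2, 1]].
T⁶ = P·diag(1, 64)·P⁻¹ = [[253, -126], [378, -188]].
The requested entry is 378.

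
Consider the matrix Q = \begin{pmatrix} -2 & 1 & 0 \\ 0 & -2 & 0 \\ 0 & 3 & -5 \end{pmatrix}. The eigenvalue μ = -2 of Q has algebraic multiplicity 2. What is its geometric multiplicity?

Q + 2I = [[0, 1, 0], [0, 0, 0], [0, 3, -3]].
This matrix has rank 2, so its null space has dimension 3 − 2 = 1.

1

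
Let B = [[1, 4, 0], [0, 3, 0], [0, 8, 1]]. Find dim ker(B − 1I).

2

B − 1I = [[0, 4, 0], [0, 2, 0], [0, 8, 0]].
This matrix has rank 1, so its null space has dimension 3 − 1 = 2.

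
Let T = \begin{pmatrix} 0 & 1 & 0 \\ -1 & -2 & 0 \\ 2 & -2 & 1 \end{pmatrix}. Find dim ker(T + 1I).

1

T + 1I = [[1, 1, 0], [-1, -1, 0], [2, -2, 2]].
This matrix has rank 2, so its null space has dimension 3 − 2 = 1.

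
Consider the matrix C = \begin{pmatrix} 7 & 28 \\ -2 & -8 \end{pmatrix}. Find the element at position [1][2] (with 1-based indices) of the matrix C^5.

28

Characteristic polynomial: μ^2 + μ = μ(μ + 1), so the eigenvalues are -1, 0.
μ=-1: eigenvector (-7, 2).
μ=0: eigenvector (-4, 1).
P = [[-7, -4], [2, 1]], D = diag(-1, 0), P⁻¹ = [[1, 4], [-2, -7]].
C⁵ = P·diag(-1, 0)·P⁻¹ = [[7, 28], [-2, -8]].
The requested entry is 28.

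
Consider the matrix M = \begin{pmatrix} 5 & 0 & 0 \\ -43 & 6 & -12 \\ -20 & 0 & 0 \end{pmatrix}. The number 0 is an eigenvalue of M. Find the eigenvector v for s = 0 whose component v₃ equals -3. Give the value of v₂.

-6

M = [[5, 0, 0], [-43, 6, -12], [-20, 0, 0]].
Solving (M)v = 0 gives the eigenspace spanned by (0, -6, -3).
With v₃ = -3, v = (0, -6, -3), so v₂ = -6.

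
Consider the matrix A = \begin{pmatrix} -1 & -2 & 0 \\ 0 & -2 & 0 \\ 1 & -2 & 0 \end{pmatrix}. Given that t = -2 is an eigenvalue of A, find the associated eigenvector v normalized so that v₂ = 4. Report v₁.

A + 2I = [[1, -2, 0], [0, 0, 0], [1, -2, 2]].
Solving (A + 2I)v = 0 gives the eigenspace spanned by (8, 4, 0).
With v₂ = 4, v = (8, 4, 0), so v₁ = 8.

8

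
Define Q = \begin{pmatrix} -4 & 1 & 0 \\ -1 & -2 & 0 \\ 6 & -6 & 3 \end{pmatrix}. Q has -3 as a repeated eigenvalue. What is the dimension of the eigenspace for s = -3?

1

Q + 3I = [[-1, 1, 0], [-1, 1, 0], [6, -6, 6]].
This matrix has rank 2, so its null space has dimension 3 − 2 = 1.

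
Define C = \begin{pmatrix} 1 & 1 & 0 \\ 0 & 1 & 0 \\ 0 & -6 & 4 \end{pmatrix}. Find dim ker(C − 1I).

1

C − 1I = [[0, 1, 0], [0, 0, 0], [0, -6, 3]].
This matrix has rank 2, so its null space has dimension 3 − 2 = 1.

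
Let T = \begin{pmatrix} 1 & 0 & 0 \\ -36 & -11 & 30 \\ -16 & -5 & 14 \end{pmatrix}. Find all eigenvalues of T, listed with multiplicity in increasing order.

-1, 1, 4

Characteristic polynomial: p(λ) = λ^3 - 4λ^2 - λ + 4 = (λ - 4)(λ - 1)(λ + 1).
Roots (with multiplicity): -1, 1, 4.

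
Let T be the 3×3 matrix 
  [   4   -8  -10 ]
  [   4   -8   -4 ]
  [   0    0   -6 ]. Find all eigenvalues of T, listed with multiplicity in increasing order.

Characteristic polynomial: p(μ) = μ^3 + 10μ^2 + 24μ = μ(μ + 4)(μ + 6).
Roots (with multiplicity): -6, -4, 0.

-6, -4, 0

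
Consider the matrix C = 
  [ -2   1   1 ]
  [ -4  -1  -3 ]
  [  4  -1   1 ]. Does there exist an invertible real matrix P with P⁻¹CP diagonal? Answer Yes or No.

No

Characteristic polynomial: p(r) = r^3 + 2r^2 - 4r - 8 = (r - 2)(r + 2)^2.
r = -2 has algebraic multiplicity 2; rank(C + 2I) = 2, so geometric multiplicity = 1.
Geometric multiplicity < algebraic multiplicity, so C is not diagonalizable.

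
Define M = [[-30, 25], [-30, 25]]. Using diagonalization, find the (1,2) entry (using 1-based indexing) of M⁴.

Characteristic polynomial: r^2 + 5r = r(r + 5), so the eigenvalues are -5, 0.
r=-5: eigenvector (1, 1).
r=0: eigenvector (5, 6).
P = [[1, 5], [1, 6]], D = diag(-5, 0), P⁻¹ = [[6, -5], [-1, 1]].
M⁴ = P·diag(625, 0)·P⁻¹ = [[3750, -3125], [3750, -3125]].
The requested entry is -3125.

-3125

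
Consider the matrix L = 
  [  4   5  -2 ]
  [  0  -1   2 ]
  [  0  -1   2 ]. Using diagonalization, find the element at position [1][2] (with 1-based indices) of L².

17

Characteristic polynomial: s^3 - 5s^2 + 4s = s(s - 4)(s - 1), so the eigenvalues are 0, 1, 4.
s=1: eigenvector (-1, 1, 1).
s=0: eigenvector (-2, 2, 1).
s=4: eigenvector (1, 0, 0).
P = [[-1, -2, 1], [1, 2, 0], [1, 1, 0]], D = diag(1, 0, 4), P⁻¹ = [[0, -1, 2], [0, 1, -1], [1, 1, 0]].
L² = P·diag(1, 0, 16)·P⁻¹ = [[16, 17, -2], [0, -1, 2], [0, -1, 2]].
The requested entry is 17.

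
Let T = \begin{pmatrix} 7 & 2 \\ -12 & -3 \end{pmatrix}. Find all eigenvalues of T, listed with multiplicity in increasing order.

Characteristic polynomial: p(λ) = λ^2 - 4λ + 3 = (λ - 3)(λ - 1).
Roots (with multiplicity): 1, 3.

1, 3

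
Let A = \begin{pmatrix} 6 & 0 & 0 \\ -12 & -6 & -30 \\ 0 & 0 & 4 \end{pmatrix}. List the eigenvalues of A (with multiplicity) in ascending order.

-6, 4, 6

Characteristic polynomial: p(s) = s^3 - 4s^2 - 36s + 144 = (s - 6)(s - 4)(s + 6).
Roots (with multiplicity): -6, 4, 6.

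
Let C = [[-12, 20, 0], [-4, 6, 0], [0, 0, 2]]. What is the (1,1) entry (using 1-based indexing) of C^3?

Characteristic polynomial: s^3 + 4s^2 - 4s - 16 = (s - 2)(s + 2)(s + 4), so the eigenvalues are -4, -2, 2.
s=-4: eigenvector (5, 2, 0).
s=2: eigenvector (0, 0, 1).
s=-2: eigenvector (2, 1, 0).
P = [[5, 0, 2], [2, 0, 1], [0, 1, 0]], D = diag(-4, 2, -2), P⁻¹ = [[1, -2, 0], [0, 0, 1], [-2, 5, 0]].
C³ = P·diag(-64, 8, -8)·P⁻¹ = [[-288, 560, 0], [-112, 216, 0], [0, 0, 8]].
The requested entry is -288.

-288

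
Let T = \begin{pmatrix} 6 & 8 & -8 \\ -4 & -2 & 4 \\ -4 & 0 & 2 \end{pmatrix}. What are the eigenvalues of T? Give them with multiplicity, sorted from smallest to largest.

-2, 2, 6

Characteristic polynomial: p(s) = s^3 - 6s^2 - 4s + 24 = (s - 6)(s - 2)(s + 2).
Roots (with multiplicity): -2, 2, 6.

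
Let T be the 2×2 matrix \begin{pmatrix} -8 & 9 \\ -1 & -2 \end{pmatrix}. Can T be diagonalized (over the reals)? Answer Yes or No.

Characteristic polynomial: p(s) = s^2 + 10s + 25 = (s + 5)^2.
s = -5 has algebraic multiplicity 2; rank(T + 5I) = 1, so geometric multiplicity = 1.
Geometric multiplicity < algebraic multiplicity, so T is not diagonalizable.

No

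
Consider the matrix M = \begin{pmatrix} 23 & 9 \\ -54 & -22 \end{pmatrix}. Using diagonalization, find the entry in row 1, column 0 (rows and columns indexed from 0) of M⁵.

-24894

Characteristic polynomial: t^2 - t - 20 = (t - 5)(t + 4), so the eigenvalues are -4, 5.
t=5: eigenvector (1, -2).
t=-4: eigenvector (-1, 3).
P = [[1, -1], [-2, 3]], D = diag(5, -4), P⁻¹ = [[3, 1], [2, 1]].
M⁵ = P·diag(3125, -1024)·P⁻¹ = [[11423, 4149], [-24894, -9322]].
The requested entry is -24894.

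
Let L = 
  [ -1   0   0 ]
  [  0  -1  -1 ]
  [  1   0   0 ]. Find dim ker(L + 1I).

L + 1I = [[0, 0, 0], [0, 0, -1], [1, 0, 1]].
This matrix has rank 2, so its null space has dimension 3 − 2 = 1.

1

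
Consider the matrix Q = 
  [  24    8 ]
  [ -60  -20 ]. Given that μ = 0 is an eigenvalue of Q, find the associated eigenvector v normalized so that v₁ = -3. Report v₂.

9

Q = [[24, 8], [-60, -20]].
Solving (Q)v = 0 gives the eigenspace spanned by (-3, 9).
With v₁ = -3, v = (-3, 9), so v₂ = 9.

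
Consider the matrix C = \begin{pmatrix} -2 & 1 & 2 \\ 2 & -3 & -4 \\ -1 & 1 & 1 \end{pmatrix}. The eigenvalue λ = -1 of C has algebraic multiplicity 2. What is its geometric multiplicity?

C + 1I = [[-1, 1, 2], [2, -2, -4], [-1, 1, 2]].
This matrix has rank 1, so its null space has dimension 3 − 1 = 2.

2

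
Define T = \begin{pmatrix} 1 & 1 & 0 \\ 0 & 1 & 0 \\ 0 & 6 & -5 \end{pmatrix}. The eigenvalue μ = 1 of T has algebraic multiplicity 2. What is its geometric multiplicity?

T − 1I = [[0, 1, 0], [0, 0, 0], [0, 6, -6]].
This matrix has rank 2, so its null space has dimension 3 − 2 = 1.

1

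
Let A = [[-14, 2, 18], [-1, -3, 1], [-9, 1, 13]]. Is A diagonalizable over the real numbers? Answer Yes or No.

Characteristic polynomial: p(t) = t^3 + 4t^2 - 16t - 64 = (t - 4)(t + 4)^2.
t = -4 has algebraic multiplicity 2; rank(A + 4I) = 2, so geometric multiplicity = 1.
Geometric multiplicity < algebraic multiplicity, so A is not diagonalizable.

No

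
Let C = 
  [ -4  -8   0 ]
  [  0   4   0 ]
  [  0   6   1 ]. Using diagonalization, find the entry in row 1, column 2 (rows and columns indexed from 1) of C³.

Characteristic polynomial: λ^3 - λ^2 - 16λ + 16 = (λ - 4)(λ - 1)(λ + 4), so the eigenvalues are -4, 1, 4.
λ=-4: eigenvector (1, 0, 0).
λ=4: eigenvector (-1, 1, 2).
λ=1: eigenvector (0, 0, 1).
P = [[1, -1, 0], [0, 1, 0], [0, 2, 1]], D = diag(-4, 4, 1), P⁻¹ = [[1, 1, 0], [0, 1, 0], [0, -2, 1]].
C³ = P·diag(-64, 64, 1)·P⁻¹ = [[-64, -128, 0], [0, 64, 0], [0, 126, 1]].
The requested entry is -128.

-128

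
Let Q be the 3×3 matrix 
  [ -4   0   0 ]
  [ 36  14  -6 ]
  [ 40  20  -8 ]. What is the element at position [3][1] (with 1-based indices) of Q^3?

1120

Characteristic polynomial: r^3 - 2r^2 - 16r + 32 = (r - 4)(r - 2)(r + 4), so the eigenvalues are -4, 2, 4.
r=2: eigenvector (0, 1, 2).
r=4: eigenvector (0, 3, 5).
r=-4: eigenvector (1, -2, 0).
P = [[0, 0, 1], [1, 3, -2], [2, 5, 0]], D = diag(2, 4, -4), P⁻¹ = [[-10, -5, 3], [4, 2, -1], [1, 0, 0]].
Q³ = P·diag(8, 64, -64)·P⁻¹ = [[-64, 0, 0], [816, 344, -168], [1120, 560, -272]].
The requested entry is 1120.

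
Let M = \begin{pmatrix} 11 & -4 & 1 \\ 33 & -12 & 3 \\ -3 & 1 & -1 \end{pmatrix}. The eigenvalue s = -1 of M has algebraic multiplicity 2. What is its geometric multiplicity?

M + 1I = [[12, -4, 1], [33, -11, 3], [-3, 1, 0]].
This matrix has rank 2, so its null space has dimension 3 − 2 = 1.

1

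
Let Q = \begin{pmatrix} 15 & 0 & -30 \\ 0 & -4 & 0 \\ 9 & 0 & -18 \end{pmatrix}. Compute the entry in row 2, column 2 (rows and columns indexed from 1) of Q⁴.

Characteristic polynomial: r^3 + 7r^2 + 12r = r(r + 3)(r + 4), so the eigenvalues are -4, -3, 0.
r=-3: eigenvector (5, 0, 3).
r=-4: eigenvector (0, 1, 0).
r=0: eigenvector (-2, 0, -1).
P = [[5, 0, -2], [0, 1, 0], [3, 0, -1]], D = diag(-3, -4, 0), P⁻¹ = [[-1, 0, 2], [0, 1, 0], [-3, 0, 5]].
Q⁴ = P·diag(81, 256, 0)·P⁻¹ = [[-405, 0, 810], [0, 256, 0], [-243, 0, 486]].
The requested entry is 256.

256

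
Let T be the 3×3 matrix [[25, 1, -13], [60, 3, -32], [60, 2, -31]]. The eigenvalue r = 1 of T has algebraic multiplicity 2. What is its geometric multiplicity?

T − 1I = [[24, 1, -13], [60, 2, -32], [60, 2, -32]].
This matrix has rank 2, so its null space has dimension 3 − 2 = 1.

1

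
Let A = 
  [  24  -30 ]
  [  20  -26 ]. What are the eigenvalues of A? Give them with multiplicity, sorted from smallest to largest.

Characteristic polynomial: p(μ) = μ^2 + 2μ - 24 = (μ - 4)(μ + 6).
Roots (with multiplicity): -6, 4.

-6, 4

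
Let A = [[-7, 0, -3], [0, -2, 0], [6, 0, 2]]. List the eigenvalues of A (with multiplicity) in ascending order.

Characteristic polynomial: p(λ) = λ^3 + 7λ^2 + 14λ + 8 = (λ + 1)(λ + 2)(λ + 4).
Roots (with multiplicity): -4, -2, -1.

-4, -2, -1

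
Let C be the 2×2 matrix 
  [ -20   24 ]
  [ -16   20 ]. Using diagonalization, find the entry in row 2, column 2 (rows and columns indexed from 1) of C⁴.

256

Characteristic polynomial: t^2 - 16 = (t - 4)(t + 4), so the eigenvalues are -4, 4.
t=4: eigenvector (1, 1).
t=-4: eigenvector (-3, -2).
P = [[1, -3], [1, -2]], D = diag(4, -4), P⁻¹ = [[-2, 3], [-1, 1]].
C⁴ = P·diag(256, 256)·P⁻¹ = [[256, 0], [0, 256]].
The requested entry is 256.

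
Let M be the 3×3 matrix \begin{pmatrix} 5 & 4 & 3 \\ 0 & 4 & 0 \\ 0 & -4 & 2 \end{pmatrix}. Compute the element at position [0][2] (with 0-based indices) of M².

Characteristic polynomial: t^3 - 11t^2 + 38t - 40 = (t - 5)(t - 4)(t - 2), so the eigenvalues are 2, 4, 5.
t=4: eigenvector (2, 1, -2).
t=2: eigenvector (1, 0, -1).
t=5: eigenvector (1, 0, 0).
P = [[2, 1, 1], [1, 0, 0], [-2, -1, 0]], D = diag(4, 2, 5), P⁻¹ = [[0, 1, 0], [0, -2, -1], [1, 0, 1]].
M² = P·diag(16, 4, 25)·P⁻¹ = [[25, 24, 21], [0, 16, 0], [0, -24, 4]].
The requested entry is 21.

21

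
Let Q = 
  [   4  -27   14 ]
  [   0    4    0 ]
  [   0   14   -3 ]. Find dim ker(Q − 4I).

1

Q − 4I = [[0, -27, 14], [0, 0, 0], [0, 14, -7]].
This matrix has rank 2, so its null space has dimension 3 − 2 = 1.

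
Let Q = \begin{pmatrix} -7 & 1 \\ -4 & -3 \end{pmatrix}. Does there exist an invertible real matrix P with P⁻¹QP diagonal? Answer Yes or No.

Characteristic polynomial: p(t) = t^2 + 10t + 25 = (t + 5)^2.
t = -5 has algebraic multiplicity 2; rank(Q + 5I) = 1, so geometric multiplicity = 1.
Geometric multiplicity < algebraic multiplicity, so Q is not diagonalizable.

No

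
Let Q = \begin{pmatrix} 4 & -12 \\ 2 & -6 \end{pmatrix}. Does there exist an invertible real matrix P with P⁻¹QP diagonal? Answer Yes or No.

Characteristic polynomial: p(μ) = μ^2 + 2μ = μ(μ + 2).
All 2 eigenvalues are distinct, so Q is diagonalizable.

Yes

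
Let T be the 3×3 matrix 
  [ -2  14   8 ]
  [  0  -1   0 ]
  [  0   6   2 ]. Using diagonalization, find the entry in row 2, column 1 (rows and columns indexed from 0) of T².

Characteristic polynomial: s^3 + s^2 - 4s - 4 = (s - 2)(s + 1)(s + 2), so the eigenvalues are -2, -1, 2.
s=-2: eigenvector (1, 0, 0).
s=-1: eigenvector (-2, 1, -2).
s=2: eigenvector (2, 0, 1).
P = [[1, -2, 2], [0, 1, 0], [0, -2, 1]], D = diag(-2, -1, 2), P⁻¹ = [[1, -2, -2], [0, 1, 0], [0, 2, 1]].
T² = P·diag(4, 1, 4)·P⁻¹ = [[4, 6, 0], [0, 1, 0], [0, 6, 4]].
The requested entry is 6.

6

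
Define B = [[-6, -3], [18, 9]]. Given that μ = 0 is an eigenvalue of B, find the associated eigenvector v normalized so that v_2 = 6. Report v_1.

B = [[-6, -3], [18, 9]].
Solving (B)v = 0 gives the eigenspace spanned by (-3, 6).
With v_2 = 6, v = (-3, 6), so v_1 = -3.

-3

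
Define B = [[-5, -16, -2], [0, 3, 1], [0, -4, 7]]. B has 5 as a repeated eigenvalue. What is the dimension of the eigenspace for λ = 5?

1

B − 5I = [[-10, -16, -2], [0, -2, 1], [0, -4, 2]].
This matrix has rank 2, so its null space has dimension 3 − 2 = 1.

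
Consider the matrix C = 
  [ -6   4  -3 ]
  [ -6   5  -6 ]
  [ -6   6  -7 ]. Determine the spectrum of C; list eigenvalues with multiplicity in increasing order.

-4, -3, -1

Characteristic polynomial: p(t) = t^3 + 8t^2 + 19t + 12 = (t + 1)(t + 3)(t + 4).
Roots (with multiplicity): -4, -3, -1.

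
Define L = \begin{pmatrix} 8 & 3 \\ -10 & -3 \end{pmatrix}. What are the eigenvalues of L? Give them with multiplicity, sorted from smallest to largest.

Characteristic polynomial: p(λ) = λ^2 - 5λ + 6 = (λ - 3)(λ - 2).
Roots (with multiplicity): 2, 3.

2, 3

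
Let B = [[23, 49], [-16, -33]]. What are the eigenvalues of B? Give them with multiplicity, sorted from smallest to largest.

Characteristic polynomial: p(r) = r^2 + 10r + 25 = (r + 5)^2.
Roots (with multiplicity): -5, -5.

-5, -5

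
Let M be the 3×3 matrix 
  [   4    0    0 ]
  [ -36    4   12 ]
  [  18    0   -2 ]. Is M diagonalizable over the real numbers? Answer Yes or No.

Yes

Characteristic polynomial: p(r) = r^3 - 6r^2 + 32 = (r - 4)^2(r + 2).
r = 4 has algebraic multiplicity 2; rank(M − 4I) = 1, so geometric multiplicity = 2.
Every eigenvalue has geometric = algebraic multiplicity, so M is diagonalizable.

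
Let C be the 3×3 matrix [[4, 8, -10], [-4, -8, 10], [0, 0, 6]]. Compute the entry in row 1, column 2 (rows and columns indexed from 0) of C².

Characteristic polynomial: t^3 - 2t^2 - 24t = t(t - 6)(t + 4), so the eigenvalues are -4, 0, 6.
t=0: eigenvector (2, -1, 0).
t=6: eigenvector (-1, 1, 1).
t=-4: eigenvector (-1, 1, 0).
P = [[2, -1, -1], [-1, 1, 1], [0, 1, 0]], D = diag(0, 6, -4), P⁻¹ = [[1, 1, 0], [0, 0, 1], [1, 2, -1]].
C² = P·diag(0, 36, 16)·P⁻¹ = [[-16, -32, -20], [16, 32, 20], [0, 0, 36]].
The requested entry is 20.

20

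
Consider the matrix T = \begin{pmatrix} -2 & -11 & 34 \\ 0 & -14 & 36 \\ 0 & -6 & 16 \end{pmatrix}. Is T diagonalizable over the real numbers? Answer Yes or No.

Characteristic polynomial: p(λ) = λ^3 - 12λ - 16 = (λ - 4)(λ + 2)^2.
λ = -2 has algebraic multiplicity 2; rank(T + 2I) = 2, so geometric multiplicity = 1.
Geometric multiplicity < algebraic multiplicity, so T is not diagonalizable.

No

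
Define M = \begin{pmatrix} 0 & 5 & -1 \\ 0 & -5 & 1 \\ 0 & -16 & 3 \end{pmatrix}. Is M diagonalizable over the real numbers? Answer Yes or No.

Characteristic polynomial: p(s) = s^3 + 2s^2 + s = s(s + 1)^2.
s = -1 has algebraic multiplicity 2; rank(M + 1I) = 2, so geometric multiplicity = 1.
Geometric multiplicity < algebraic multiplicity, so M is not diagonalizable.

No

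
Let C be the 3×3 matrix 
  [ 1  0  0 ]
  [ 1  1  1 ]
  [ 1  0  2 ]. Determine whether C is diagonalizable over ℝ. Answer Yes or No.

Yes

Characteristic polynomial: p(μ) = μ^3 - 4μ^2 + 5μ - 2 = (μ - 2)(μ - 1)^2.
μ = 1 has algebraic multiplicity 2; rank(C − 1I) = 1, so geometric multiplicity = 2.
Every eigenvalue has geometric = algebraic multiplicity, so C is diagonalizable.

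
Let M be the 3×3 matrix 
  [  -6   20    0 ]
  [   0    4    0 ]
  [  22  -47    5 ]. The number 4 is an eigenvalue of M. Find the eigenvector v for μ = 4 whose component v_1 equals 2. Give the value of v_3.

M − 4I = [[-10, 20, 0], [0, 0, 0], [22, -47, 1]].
Solving (M − 4I)v = 0 gives the eigenspace spanned by (2, 1, 3).
With v_1 = 2, v = (2, 1, 3), so v_3 = 3.

3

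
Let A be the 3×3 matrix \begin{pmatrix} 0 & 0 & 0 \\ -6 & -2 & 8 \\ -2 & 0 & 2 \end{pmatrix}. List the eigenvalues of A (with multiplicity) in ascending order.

-2, 0, 2

Characteristic polynomial: p(λ) = λ^3 - 4λ = λ(λ - 2)(λ + 2).
Roots (with multiplicity): -2, 0, 2.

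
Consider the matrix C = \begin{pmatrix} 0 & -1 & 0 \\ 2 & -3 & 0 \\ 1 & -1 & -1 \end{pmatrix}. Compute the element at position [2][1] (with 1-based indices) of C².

-6

Characteristic polynomial: s^3 + 4s^2 + 5s + 2 = (s + 1)^2(s + 2), so the eigenvalues are -2, -1, -1.
s=-1: eigenvector (1, 1, 1).
s=-2: eigenvector (1, 2, 1).
s=-1: eigenvector (0, 0, 1).
P = [[1, 1, 0], [1, 2, 0], [1, 1, 1]], D = diag(-1, -2, -1), P⁻¹ = [[2, -1, 0], [-1, 1, 0], [-1, 0, 1]].
C² = P·diag(1, 4, 1)·P⁻¹ = [[-2, 3, 0], [-6, 7, 0], [-3, 3, 1]].
The requested entry is -6.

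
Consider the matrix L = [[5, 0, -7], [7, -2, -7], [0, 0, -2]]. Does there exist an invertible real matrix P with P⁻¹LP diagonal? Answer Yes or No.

Characteristic polynomial: p(r) = r^3 - r^2 - 16r - 20 = (r - 5)(r + 2)^2.
r = -2 has algebraic multiplicity 2; rank(L + 2I) = 1, so geometric multiplicity = 2.
Every eigenvalue has geometric = algebraic multiplicity, so L is diagonalizable.

Yes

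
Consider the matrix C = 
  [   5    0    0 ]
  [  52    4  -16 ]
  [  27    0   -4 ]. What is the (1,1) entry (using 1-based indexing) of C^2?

25

Characteristic polynomial: λ^3 - 5λ^2 - 16λ + 80 = (λ - 5)(λ - 4)(λ + 4), so the eigenvalues are -4, 4, 5.
λ=5: eigenvector (1, 4, 3).
λ=4: eigenvector (0, 1, 0).
λ=-4: eigenvector (0, 2, 1).
P = [[1, 0, 0], [4, 1, 2], [3, 0, 1]], D = diag(5, 4, -4), P⁻¹ = [[1, 0, 0], [2, 1, -2], [-3, 0, 1]].
C² = P·diag(25, 16, 16)·P⁻¹ = [[25, 0, 0], [36, 16, 0], [27, 0, 16]].
The requested entry is 25.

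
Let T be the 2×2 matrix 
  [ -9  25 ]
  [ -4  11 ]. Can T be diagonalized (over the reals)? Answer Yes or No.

No

Characteristic polynomial: p(μ) = μ^2 - 2μ + 1 = (μ - 1)^2.
μ = 1 has algebraic multiplicity 2; rank(T − 1I) = 1, so geometric multiplicity = 1.
Geometric multiplicity < algebraic multiplicity, so T is not diagonalizable.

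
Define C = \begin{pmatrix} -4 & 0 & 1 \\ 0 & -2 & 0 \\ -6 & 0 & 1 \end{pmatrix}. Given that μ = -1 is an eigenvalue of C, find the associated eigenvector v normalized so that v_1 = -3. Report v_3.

-9

C + 1I = [[-3, 0, 1], [0, -1, 0], [-6, 0, 2]].
Solving (C + 1I)v = 0 gives the eigenspace spanned by (-3, 0, -9).
With v_1 = -3, v = (-3, 0, -9), so v_3 = -9.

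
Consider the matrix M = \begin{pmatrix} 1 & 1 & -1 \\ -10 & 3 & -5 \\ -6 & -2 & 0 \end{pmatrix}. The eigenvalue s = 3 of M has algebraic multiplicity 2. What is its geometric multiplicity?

1

M − 3I = [[-2, 1, -1], [-10, 0, -5], [-6, -2, -3]].
This matrix has rank 2, so its null space has dimension 3 − 2 = 1.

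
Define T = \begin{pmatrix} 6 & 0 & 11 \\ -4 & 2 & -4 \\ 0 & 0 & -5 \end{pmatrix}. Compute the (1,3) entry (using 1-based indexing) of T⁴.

Characteristic polynomial: μ^3 - 3μ^2 - 28μ + 60 = (μ - 6)(μ - 2)(μ + 5), so the eigenvalues are -5, 2, 6.
μ=6: eigenvector (1, -1, 0).
μ=2: eigenvector (0, 1, 0).
μ=-5: eigenvector (1, 0, -1).
P = [[1, 0, 1], [-1, 1, 0], [0, 0, -1]], D = diag(6, 2, -5), P⁻¹ = [[1, 0, 1], [1, 1, 1], [0, 0, -1]].
T⁴ = P·diag(1296, 16, 625)·P⁻¹ = [[1296, 0, 671], [-1280, 16, -1280], [0, 0, 625]].
The requested entry is 671.

671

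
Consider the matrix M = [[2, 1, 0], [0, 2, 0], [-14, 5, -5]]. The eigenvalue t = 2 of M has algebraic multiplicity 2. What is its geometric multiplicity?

M − 2I = [[0, 1, 0], [0, 0, 0], [-14, 5, -7]].
This matrix has rank 2, so its null space has dimension 3 − 2 = 1.

1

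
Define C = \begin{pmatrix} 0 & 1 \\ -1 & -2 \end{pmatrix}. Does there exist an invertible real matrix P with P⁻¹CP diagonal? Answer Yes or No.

Characteristic polynomial: p(t) = t^2 + 2t + 1 = (t + 1)^2.
t = -1 has algebraic multiplicity 2; rank(C + 1I) = 1, so geometric multiplicity = 1.
Geometric multiplicity < algebraic multiplicity, so C is not diagonalizable.

No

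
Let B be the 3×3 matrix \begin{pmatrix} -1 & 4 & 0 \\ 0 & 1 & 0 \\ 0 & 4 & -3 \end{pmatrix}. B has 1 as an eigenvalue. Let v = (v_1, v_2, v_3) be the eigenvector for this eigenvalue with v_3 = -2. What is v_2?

-2

B − 1I = [[-2, 4, 0], [0, 0, 0], [0, 4, -4]].
Solving (B − 1I)v = 0 gives the eigenspace spanned by (-4, -2, -2).
With v_3 = -2, v = (-4, -2, -2), so v_2 = -2.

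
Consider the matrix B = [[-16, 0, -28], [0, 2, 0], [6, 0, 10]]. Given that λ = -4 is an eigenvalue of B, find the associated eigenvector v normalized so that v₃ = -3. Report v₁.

7

B + 4I = [[-12, 0, -28], [0, 6, 0], [6, 0, 14]].
Solving (B + 4I)v = 0 gives the eigenspace spanned by (7, 0, -3).
With v₃ = -3, v = (7, 0, -3), so v₁ = 7.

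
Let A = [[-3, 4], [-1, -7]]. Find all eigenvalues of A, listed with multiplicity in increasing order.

-5, -5

Characteristic polynomial: p(μ) = μ^2 + 10μ + 25 = (μ + 5)^2.
Roots (with multiplicity): -5, -5.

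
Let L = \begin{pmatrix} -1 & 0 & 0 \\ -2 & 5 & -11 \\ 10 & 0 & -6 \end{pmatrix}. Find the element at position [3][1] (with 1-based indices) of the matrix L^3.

Characteristic polynomial: μ^3 + 2μ^2 - 29μ - 30 = (μ - 5)(μ + 1)(μ + 6), so the eigenvalues are -6, -1, 5.
μ=5: eigenvector (0, 1, 0).
μ=-1: eigenvector (1, 4, 2).
μ=-6: eigenvector (0, 1, 1).
P = [[0, 1, 0], [1, 4, 1], [0, 2, 1]], D = diag(5, -1, -6), P⁻¹ = [[-2, 1, -1], [1, 0, 0], [-2, 0, 1]].
L³ = P·diag(125, -1, -216)·P⁻¹ = [[-1, 0, 0], [178, 125, -341], [430, 0, -216]].
The requested entry is 430.

430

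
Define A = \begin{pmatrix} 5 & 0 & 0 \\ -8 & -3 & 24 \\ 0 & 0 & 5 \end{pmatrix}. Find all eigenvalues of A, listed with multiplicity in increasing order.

Characteristic polynomial: p(t) = t^3 - 7t^2 - 5t + 75 = (t - 5)^2(t + 3).
Roots (with multiplicity): -3, 5, 5.

-3, 5, 5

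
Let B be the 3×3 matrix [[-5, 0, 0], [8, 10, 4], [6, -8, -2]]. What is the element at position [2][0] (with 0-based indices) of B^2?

Characteristic polynomial: r^3 - 3r^2 - 28r + 60 = (r - 6)(r - 2)(r + 5), so the eigenvalues are -5, 2, 6.
r=2: eigenvector (0, -1, 2).
r=6: eigenvector (0, 1, -1).
r=-5: eigenvector (1, 0, -2).
P = [[0, 0, 1], [-1, 1, 0], [2, -1, -2]], D = diag(2, 6, -5), P⁻¹ = [[2, 1, 1], [2, 2, 1], [1, 0, 0]].
B² = P·diag(4, 36, 25)·P⁻¹ = [[25, 0, 0], [64, 68, 32], [-106, -64, -28]].
The requested entry is -106.

-106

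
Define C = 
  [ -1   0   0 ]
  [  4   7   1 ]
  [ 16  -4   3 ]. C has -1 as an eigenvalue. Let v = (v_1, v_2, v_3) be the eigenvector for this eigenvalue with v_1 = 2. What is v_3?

-8

C + 1I = [[0, 0, 0], [4, 8, 1], [16, -4, 4]].
Solving (C + 1I)v = 0 gives the eigenspace spanned by (2, 0, -8).
With v_1 = 2, v = (2, 0, -8), so v_3 = -8.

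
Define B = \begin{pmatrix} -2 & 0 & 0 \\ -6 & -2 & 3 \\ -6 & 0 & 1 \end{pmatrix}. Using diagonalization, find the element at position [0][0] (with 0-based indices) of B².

Characteristic polynomial: s^3 + 3s^2 - 4 = (s - 1)(s + 2)^2, so the eigenvalues are -2, -2, 1.
s=1: eigenvector (0, 1, 1).
s=-2: eigenvector (0, 1, 0).
s=-2: eigenvector (1, 1, 2).
P = [[0, 0, 1], [1, 1, 1], [1, 0, 2]], D = diag(1, -2, -2), P⁻¹ = [[-2, 0, 1], [1, 1, -1], [1, 0, 0]].
B² = P·diag(1, 4, 4)·P⁻¹ = [[4, 0, 0], [6, 4, -3], [6, 0, 1]].
The requested entry is 4.

4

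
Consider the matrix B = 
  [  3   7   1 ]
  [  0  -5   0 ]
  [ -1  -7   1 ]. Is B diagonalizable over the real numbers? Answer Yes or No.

No

Characteristic polynomial: p(r) = r^3 + r^2 - 16r + 20 = (r - 2)^2(r + 5).
r = 2 has algebraic multiplicity 2; rank(B − 2I) = 2, so geometric multiplicity = 1.
Geometric multiplicity < algebraic multiplicity, so B is not diagonalizable.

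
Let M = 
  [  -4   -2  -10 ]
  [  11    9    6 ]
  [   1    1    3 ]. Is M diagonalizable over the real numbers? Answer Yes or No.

Characteristic polynomial: p(r) = r^3 - 8r^2 + 5r + 50 = (r - 5)^2(r + 2).
r = 5 has algebraic multiplicity 2; rank(M − 5I) = 2, so geometric multiplicity = 1.
Geometric multiplicity < algebraic multiplicity, so M is not diagonalizable.

No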